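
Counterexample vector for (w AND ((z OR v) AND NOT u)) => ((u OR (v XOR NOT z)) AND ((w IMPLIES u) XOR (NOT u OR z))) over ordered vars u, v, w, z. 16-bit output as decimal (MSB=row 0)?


F1 = (w AND ((z OR v) AND NOT u))
F2 = ((u OR (v XOR NOT z)) AND ((w IMPLIES u) XOR (NOT u OR z)))
Counterexample to F1=>F2 is where F1=1 and F2=0.
Evaluate each row (bits = u,v,w,z, MSB first):
  row 0 [0000]: F1=0 F2=0 -> F1&~F2 -> 0
  row 1 [0001]: F1=0 F2=0 -> F1&~F2 -> 0
  row 2 [0010]: F1=0 F2=1 -> F1&~F2 -> 0
  row 3 [0011]: F1=1 F2=0 -> F1&~F2 -> 1
  row 4 [0100]: F1=0 F2=0 -> F1&~F2 -> 0
  row 5 [0101]: F1=0 F2=0 -> F1&~F2 -> 0
  row 6 [0110]: F1=1 F2=0 -> F1&~F2 -> 1
  row 7 [0111]: F1=1 F2=1 -> F1&~F2 -> 0
  row 8 [1000]: F1=0 F2=1 -> F1&~F2 -> 0
  row 9 [1001]: F1=0 F2=0 -> F1&~F2 -> 0
  row 10 [1010]: F1=0 F2=1 -> F1&~F2 -> 0
  row 11 [1011]: F1=0 F2=0 -> F1&~F2 -> 0
  row 12 [1100]: F1=0 F2=1 -> F1&~F2 -> 0
  row 13 [1101]: F1=0 F2=0 -> F1&~F2 -> 0
  row 14 [1110]: F1=0 F2=1 -> F1&~F2 -> 0
  row 15 [1111]: F1=0 F2=0 -> F1&~F2 -> 0
Full result column, 4 rows per line (u,v fixed per line; w,z runs 00..11 left to right):
  rows 0-3 [u,v=00]: 0001  = hex 1
  rows 4-7 [u,v=01]: 0010  = hex 2
  rows 8-11 [u,v=10]: 0000  = hex 0
  rows 12-15 [u,v=11]: 0000  = hex 0
Counterexample vector (row 0 .. row 15) = 0001001000000000
Output column grouped in 4s = 0001 0010 0000 0000 = 0x1200
Convert to decimal digit by digit (value = value*16 + digit):
  1 -> 1
  1*16 + 2 = 18
  18*16 + 0 = 288
  288*16 + 0 = 4608
Decimal = 4608

4608


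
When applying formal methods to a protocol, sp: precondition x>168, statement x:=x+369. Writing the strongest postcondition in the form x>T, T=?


Formula: sp(P, x:=E) = exists old_x. (x = E[old_x/x]) AND P[old_x/x] (old_x is the value of x before the assignment; eliminate old_x by solving x = E[old_x/x] for old_x)
Step 1: Precondition P: x>168, i.e. old_x > 168
Step 2: Assignment gives x = old_x + 369, so old_x = x - 369
Step 3: Substitute into P: x - 369 > 168
Step 4: Simplify: x > 168+369 = 537

537


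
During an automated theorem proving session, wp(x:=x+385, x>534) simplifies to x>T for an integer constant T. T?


Formula: wp(x:=E, P) = P[E/x] (substitute E for x in postcondition)
Step 1: Postcondition: x>534
Step 2: Substitute x+385 for x: x+385>534
Step 3: Solve for x: x > 534-385 = 149

149


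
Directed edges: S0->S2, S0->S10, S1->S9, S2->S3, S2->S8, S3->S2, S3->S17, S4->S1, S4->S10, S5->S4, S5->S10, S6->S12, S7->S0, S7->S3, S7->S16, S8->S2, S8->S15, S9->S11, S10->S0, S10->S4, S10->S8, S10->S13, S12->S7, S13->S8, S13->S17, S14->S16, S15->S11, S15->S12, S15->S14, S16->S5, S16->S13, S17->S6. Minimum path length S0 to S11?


BFS layer-by-layer from S0:
  dist 0: {S0}
  dist 1: {S2, S10}
  dist 2: {S3, S4, S8, S13}
  dist 3: {S1, S15, S17}
  dist 4: {S6, S9, S11, S12, S14}
  -> S11 reached at distance 4
Shortest path length = 4

4


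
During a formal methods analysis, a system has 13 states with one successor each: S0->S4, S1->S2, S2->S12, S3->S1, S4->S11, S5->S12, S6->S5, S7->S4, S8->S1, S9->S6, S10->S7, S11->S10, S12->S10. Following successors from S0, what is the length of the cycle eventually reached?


Trace from S0 until a state repeats:
  S0 -> S4 -> S11 -> S10 -> S7 -> S4
S4 first seen at step 1, revisited at step 5.
Cycle length = 5 - 1 = 4

4


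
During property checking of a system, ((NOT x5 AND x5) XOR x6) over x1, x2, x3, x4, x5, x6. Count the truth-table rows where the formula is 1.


Formula: ((NOT x5 AND x5) XOR x6) over 6 vars (64 rows)
Evaluate each row (x1, x2, x3, x4, x5, x6 as bits, MSB first):
  row 0 [000000]: ((NOT 0 AND 0) XOR 0) -> 0
  row 1 [000001]: ((NOT 0 AND 0) XOR 1) -> 1
  row 2 [000010]: ((NOT 1 AND 1) XOR 0) -> 0
  row 3 [000011]: ((NOT 1 AND 1) XOR 1) -> 1
  row 4 [000100]: ((NOT 0 AND 0) XOR 0) -> 0
  (every remaining row is evaluated the same way; all 64 results are listed next)
Full result column, 8 rows per line (x1,x2,x3 fixed per line; x4,x5,x6 runs 000..111 left to right):
  rows 0-7 [x1,x2,x3=000]: 01010101  (ones: 4)
  rows 8-15 [x1,x2,x3=001]: 01010101  (ones: 4)
  rows 16-23 [x1,x2,x3=010]: 01010101  (ones: 4)
  rows 24-31 [x1,x2,x3=011]: 01010101  (ones: 4)
  rows 32-39 [x1,x2,x3=100]: 01010101  (ones: 4)
  rows 40-47 [x1,x2,x3=101]: 01010101  (ones: 4)
  rows 48-55 [x1,x2,x3=110]: 01010101  (ones: 4)
  rows 56-63 [x1,x2,x3=111]: 01010101  (ones: 4)
Count of 1-rows = 4+4+4+4+4+4+4+4 = 32

32


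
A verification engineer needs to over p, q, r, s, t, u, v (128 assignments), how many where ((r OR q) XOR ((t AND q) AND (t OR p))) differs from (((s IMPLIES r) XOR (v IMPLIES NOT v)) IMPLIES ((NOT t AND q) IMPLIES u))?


F1 = ((r OR q) XOR ((t AND q) AND (t OR p)))
F2 = (((s IMPLIES r) XOR (v IMPLIES NOT v)) IMPLIES ((NOT t AND q) IMPLIES u))
Evaluate both on each of 128 rows (bits = p,q,r,s,t,u,v):
  row 0 [0000000]: F1=0 F2=1 (differ) -> 1
  row 1 [0000001]: F1=0 F2=1 (differ) -> 1
  row 2 [0000010]: F1=0 F2=1 (differ) -> 1
  row 3 [0000011]: F1=0 F2=1 (differ) -> 1
  row 4 [0000100]: F1=0 F2=1 (differ) -> 1
  (every remaining row is evaluated the same way; all 128 results are listed next)
Full result column, 8 rows per line (p,q,r,s fixed per line; t,u,v runs 000..111 left to right):
  rows 0-7 [p,q,r,s=0000]: 11111111  (ones: 8)
  rows 8-15 [p,q,r,s=0001]: 11111111  (ones: 8)
  rows 16-23 [p,q,r,s=0010]: 00000000  (ones: 0)
  rows 24-31 [p,q,r,s=0011]: 00000000  (ones: 0)
  rows 32-39 [p,q,r,s=0100]: 01001111  (ones: 5)
  rows 40-47 [p,q,r,s=0101]: 10001111  (ones: 5)
  rows 48-55 [p,q,r,s=0110]: 01001111  (ones: 5)
  rows 56-63 [p,q,r,s=0111]: 01001111  (ones: 5)
  rows 64-71 [p,q,r,s=1000]: 11111111  (ones: 8)
  rows 72-79 [p,q,r,s=1001]: 11111111  (ones: 8)
  rows 80-87 [p,q,r,s=1010]: 00000000  (ones: 0)
  rows 88-95 [p,q,r,s=1011]: 00000000  (ones: 0)
  rows 96-103 [p,q,r,s=1100]: 01001111  (ones: 5)
  rows 104-111 [p,q,r,s=1101]: 10001111  (ones: 5)
  rows 112-119 [p,q,r,s=1110]: 01001111  (ones: 5)
  rows 120-127 [p,q,r,s=1111]: 01001111  (ones: 5)
Disagreements = 8+8+0+0+5+5+5+5+8+8+0+0+5+5+5+5 = 72

72


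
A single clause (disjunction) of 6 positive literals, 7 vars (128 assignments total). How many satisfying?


Step 1: Total=2^7=128
Step 2: Unsat when all 6 false: 2^1=2
Step 3: Sat=128-2=126

126


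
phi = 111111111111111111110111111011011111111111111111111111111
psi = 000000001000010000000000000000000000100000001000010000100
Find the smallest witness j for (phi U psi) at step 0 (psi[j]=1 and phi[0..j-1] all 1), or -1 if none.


(phi U psi) at 0: need smallest j with psi[j]=1 and phi[i]=1 for all i in [0,j).
Scan from step 0:
  step 0: phi=1, psi=0 -> continue
  step 1: phi=1, psi=0 -> continue
  step 2: phi=1, psi=0 -> continue
  step 3: phi=1, psi=0 -> continue
  step 8: psi=1 and phi held for [0,8) -> witness found
Witness step = 8

8


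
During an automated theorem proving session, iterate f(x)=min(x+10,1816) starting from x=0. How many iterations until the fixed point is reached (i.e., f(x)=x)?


Step 1: x=0, cap=1816, increment=10
Step 2: x grows by 10 each step until capped at 1816; fixed point is x=1816
Step 3: iterations = ceil(1816/10) = 182

182


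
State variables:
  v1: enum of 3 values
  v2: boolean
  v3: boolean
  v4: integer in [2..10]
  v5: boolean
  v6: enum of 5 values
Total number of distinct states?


State space = product of domain sizes of all variables.
Domain sizes:
  v1 (enum of 3 values): 3
  v2 (boolean): 2
  v3 (boolean): 2
  v4 (integer in [2..10]): 9
  v5 (boolean): 2
  v6 (enum of 5 values): 5
Product = 3 * 2 * 2 * 9 * 2 * 5 = 1080

1080


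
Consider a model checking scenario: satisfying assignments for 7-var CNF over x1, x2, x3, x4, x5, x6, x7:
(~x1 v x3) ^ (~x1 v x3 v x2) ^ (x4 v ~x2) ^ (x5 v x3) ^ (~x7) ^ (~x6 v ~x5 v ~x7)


CNF with 6 clauses over 7 vars (128 assignments).
An assignment satisfies CNF iff every clause has >=1 true literal.
Check each row (bits = x1,x2,x3,x4,x5,x6,x7; clause T/F shown):
  row 0 [0000000]: clauses=TTTFTT -> 0
  row 1 [0000001]: clauses=TTTFFT -> 0
  row 2 [0000010]: clauses=TTTFTT -> 0
  row 3 [0000011]: clauses=TTTFFT -> 0
  row 4 [0000100]: clauses=TTTTTT -> 1
  (every remaining row is evaluated the same way; all 128 results are listed next)
Full result column, 8 rows per line (x1,x2,x3,x4 fixed per line; x5,x6,x7 runs 000..111 left to right):
  rows 0-7 [x1,x2,x3,x4=0000]: 00001010  (ones: 2)
  rows 8-15 [x1,x2,x3,x4=0001]: 00001010  (ones: 2)
  rows 16-23 [x1,x2,x3,x4=0010]: 10101010  (ones: 4)
  rows 24-31 [x1,x2,x3,x4=0011]: 10101010  (ones: 4)
  rows 32-39 [x1,x2,x3,x4=0100]: 00000000  (ones: 0)
  rows 40-47 [x1,x2,x3,x4=0101]: 00001010  (ones: 2)
  rows 48-55 [x1,x2,x3,x4=0110]: 00000000  (ones: 0)
  rows 56-63 [x1,x2,x3,x4=0111]: 10101010  (ones: 4)
  rows 64-71 [x1,x2,x3,x4=1000]: 00000000  (ones: 0)
  rows 72-79 [x1,x2,x3,x4=1001]: 00000000  (ones: 0)
  rows 80-87 [x1,x2,x3,x4=1010]: 10101010  (ones: 4)
  rows 88-95 [x1,x2,x3,x4=1011]: 10101010  (ones: 4)
  rows 96-103 [x1,x2,x3,x4=1100]: 00000000  (ones: 0)
  rows 104-111 [x1,x2,x3,x4=1101]: 00000000  (ones: 0)
  rows 112-119 [x1,x2,x3,x4=1110]: 00000000  (ones: 0)
  rows 120-127 [x1,x2,x3,x4=1111]: 10101010  (ones: 4)
Satisfying assignments = 2+2+4+4+0+2+0+4+0+0+4+4+0+0+0+4 = 30

30


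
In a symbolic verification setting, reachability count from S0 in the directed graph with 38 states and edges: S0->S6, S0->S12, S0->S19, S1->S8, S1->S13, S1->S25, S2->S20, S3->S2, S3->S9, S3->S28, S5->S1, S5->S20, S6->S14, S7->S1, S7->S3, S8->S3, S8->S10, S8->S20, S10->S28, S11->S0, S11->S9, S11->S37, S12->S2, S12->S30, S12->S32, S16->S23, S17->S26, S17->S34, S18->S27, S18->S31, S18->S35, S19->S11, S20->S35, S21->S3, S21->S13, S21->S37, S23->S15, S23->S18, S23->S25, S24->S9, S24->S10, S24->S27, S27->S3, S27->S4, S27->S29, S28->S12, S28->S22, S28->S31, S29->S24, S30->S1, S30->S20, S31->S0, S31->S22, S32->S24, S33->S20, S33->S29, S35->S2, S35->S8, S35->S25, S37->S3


BFS from S0:
  layer 0: {S0}
  layer 1: {S6, S12, S19}
  layer 2: {S2, S11, S14, S30, S32}
  layer 3: {S1, S9, S20, S24, S37}
  layer 4: {S3, S8, S10, S13, S25, S27, S35}
  layer 5: {S4, S28, S29}
  layer 6: {S22, S31}
Reachable set: {S0, S1, S2, S3, S4, S6, S8, S9, S10, S11, S12, S13, S14, S19, S20, S22, S24, S25, S27, S28, S29, S30, S31, S32, S35, S37}
Count = 26

26


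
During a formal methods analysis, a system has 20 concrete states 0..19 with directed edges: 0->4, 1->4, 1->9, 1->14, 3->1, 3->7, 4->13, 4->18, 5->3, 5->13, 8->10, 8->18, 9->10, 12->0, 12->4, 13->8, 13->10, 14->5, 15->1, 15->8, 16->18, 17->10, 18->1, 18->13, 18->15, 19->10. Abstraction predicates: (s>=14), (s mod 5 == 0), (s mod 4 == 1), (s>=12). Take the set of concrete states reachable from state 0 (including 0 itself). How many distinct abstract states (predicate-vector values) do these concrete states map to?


BFS from 0:
Concrete reachable: {0, 1, 3, 4, 5, 7, 8, 9, 10, 13, 14, 15, 18}
Abstract via predicates (s>=14), (s mod 5 == 0), (s mod 4 == 1), (s>=12):
  (0,0,0,0) <- {3, 4, 7, 8}
  (0,0,1,0) <- {1, 9}
  (0,0,1,1) <- {13}
  (0,1,0,0) <- {0, 10}
  (0,1,1,0) <- {5}
  (1,0,0,1) <- {14, 18}
  (1,1,0,1) <- {15}
Distinct abstract states = 7

7


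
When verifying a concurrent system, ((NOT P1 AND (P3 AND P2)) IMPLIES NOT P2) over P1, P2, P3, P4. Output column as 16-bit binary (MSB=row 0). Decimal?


Formula: ((NOT P1 AND (P3 AND P2)) IMPLIES NOT P2) over P1, P2, P3, P4 (16 rows)
Evaluate each row (bits = P1,P2,P3,P4, MSB first):
  row 0 [0000]: ((NOT 0 AND (0 AND 0)) IMPLIES NOT 0) -> 1
  row 1 [0001]: ((NOT 0 AND (0 AND 0)) IMPLIES NOT 0) -> 1
  row 2 [0010]: ((NOT 0 AND (1 AND 0)) IMPLIES NOT 0) -> 1
  row 3 [0011]: ((NOT 0 AND (1 AND 0)) IMPLIES NOT 0) -> 1
  row 4 [0100]: ((NOT 0 AND (0 AND 1)) IMPLIES NOT 1) -> 1
  row 5 [0101]: ((NOT 0 AND (0 AND 1)) IMPLIES NOT 1) -> 1
  row 6 [0110]: ((NOT 0 AND (1 AND 1)) IMPLIES NOT 1) -> 0
  row 7 [0111]: ((NOT 0 AND (1 AND 1)) IMPLIES NOT 1) -> 0
  row 8 [1000]: ((NOT 1 AND (0 AND 0)) IMPLIES NOT 0) -> 1
  row 9 [1001]: ((NOT 1 AND (0 AND 0)) IMPLIES NOT 0) -> 1
  row 10 [1010]: ((NOT 1 AND (1 AND 0)) IMPLIES NOT 0) -> 1
  row 11 [1011]: ((NOT 1 AND (1 AND 0)) IMPLIES NOT 0) -> 1
  row 12 [1100]: ((NOT 1 AND (0 AND 1)) IMPLIES NOT 1) -> 1
  row 13 [1101]: ((NOT 1 AND (0 AND 1)) IMPLIES NOT 1) -> 1
  row 14 [1110]: ((NOT 1 AND (1 AND 1)) IMPLIES NOT 1) -> 1
  row 15 [1111]: ((NOT 1 AND (1 AND 1)) IMPLIES NOT 1) -> 1
Full result column, 4 rows per line (P1,P2 fixed per line; P3,P4 runs 00..11 left to right):
  rows 0-3 [P1,P2=00]: 1111  = hex F
  rows 4-7 [P1,P2=01]: 1100  = hex C
  rows 8-11 [P1,P2=10]: 1111  = hex F
  rows 12-15 [P1,P2=11]: 1111  = hex F
Output column (row 0 .. row 15) = 1111110011111111
Output column grouped in 4s = 1111 1100 1111 1111 = 0xFCFF
Convert to decimal digit by digit (value = value*16 + digit):
  F -> 15
  15*16 + 12 (C) = 252
  252*16 + 15 (F) = 4047
  4047*16 + 15 (F) = 64767
Decimal = 64767

64767


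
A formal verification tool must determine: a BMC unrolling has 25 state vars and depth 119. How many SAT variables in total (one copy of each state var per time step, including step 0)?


BMC unrolls to depth k, creating one copy of each state var for steps 0..k.
Step count = 119 + 1 = 120 (steps 0 through 119)
Vars per step = 25
Total = 25 * 120 = 3000

3000


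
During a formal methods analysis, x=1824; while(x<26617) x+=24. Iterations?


Step 1: x goes from 1824 toward 26617 by 24; the body runs while x<26617, so iterations = ceil((bound-start)/step)
Step 2: Distance=24793
Step 3: ceil(24793/24)=1034

1034


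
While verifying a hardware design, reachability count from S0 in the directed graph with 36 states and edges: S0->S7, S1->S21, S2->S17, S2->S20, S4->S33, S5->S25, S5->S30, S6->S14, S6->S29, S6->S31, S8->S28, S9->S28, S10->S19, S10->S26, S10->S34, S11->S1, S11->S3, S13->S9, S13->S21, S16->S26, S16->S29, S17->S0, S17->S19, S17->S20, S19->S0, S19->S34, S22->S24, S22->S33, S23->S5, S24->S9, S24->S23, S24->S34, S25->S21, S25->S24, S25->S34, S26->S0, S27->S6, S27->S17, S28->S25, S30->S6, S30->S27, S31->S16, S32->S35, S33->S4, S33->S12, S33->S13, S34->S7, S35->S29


BFS from S0:
  layer 0: {S0}
  layer 1: {S7}
Reachable set: {S0, S7}
Count = 2

2


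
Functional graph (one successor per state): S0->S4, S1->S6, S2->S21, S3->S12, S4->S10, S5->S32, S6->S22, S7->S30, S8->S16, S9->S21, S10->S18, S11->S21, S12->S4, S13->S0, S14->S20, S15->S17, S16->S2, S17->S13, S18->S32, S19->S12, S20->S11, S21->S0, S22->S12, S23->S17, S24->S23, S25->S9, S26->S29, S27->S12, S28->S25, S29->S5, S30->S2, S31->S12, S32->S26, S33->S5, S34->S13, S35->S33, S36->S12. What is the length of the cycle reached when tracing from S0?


Trace from S0 until a state repeats:
  S0 -> S4 -> S10 -> S18 -> S32 -> S26 -> S29 -> S5 -> S32
S32 first seen at step 4, revisited at step 8.
Cycle length = 8 - 4 = 4

4


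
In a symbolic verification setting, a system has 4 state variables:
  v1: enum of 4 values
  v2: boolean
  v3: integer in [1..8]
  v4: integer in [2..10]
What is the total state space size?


State space = product of domain sizes of all variables.
Domain sizes:
  v1 (enum of 4 values): 4
  v2 (boolean): 2
  v3 (integer in [1..8]): 8
  v4 (integer in [2..10]): 9
Product = 4 * 2 * 8 * 9 = 576

576


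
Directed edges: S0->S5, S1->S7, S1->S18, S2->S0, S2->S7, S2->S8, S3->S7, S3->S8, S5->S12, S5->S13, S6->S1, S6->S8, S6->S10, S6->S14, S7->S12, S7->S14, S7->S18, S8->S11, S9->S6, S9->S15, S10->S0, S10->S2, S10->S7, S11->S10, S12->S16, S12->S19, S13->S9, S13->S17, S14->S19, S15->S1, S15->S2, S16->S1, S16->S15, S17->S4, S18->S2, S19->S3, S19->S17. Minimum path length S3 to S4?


BFS layer-by-layer from S3:
  dist 0: {S3}
  dist 1: {S7, S8}
  dist 2: {S11, S12, S14, S18}
  dist 3: {S2, S10, S16, S19}
  dist 4: {S0, S1, S15, S17}
  dist 5: {S4, S5}
  -> S4 reached at distance 5
Shortest path length = 5

5


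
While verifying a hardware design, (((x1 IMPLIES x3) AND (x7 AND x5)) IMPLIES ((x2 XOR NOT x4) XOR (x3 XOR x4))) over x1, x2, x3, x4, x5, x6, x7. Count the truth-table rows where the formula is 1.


Formula: (((x1 IMPLIES x3) AND (x7 AND x5)) IMPLIES ((x2 XOR NOT x4) XOR (x3 XOR x4))) over 7 vars (128 rows)
Evaluate each row (x1, x2, x3, x4, x5, x6, x7 as bits, MSB first):
  row 0 [0000000]: (((0 IMPLIES 0) AND (0 AND 0)) IMPLIES ((0 XOR NOT 0) XOR (0 XOR 0))) -> 1
  row 1 [0000001]: (((0 IMPLIES 0) AND (1 AND 0)) IMPLIES ((0 XOR NOT 0) XOR (0 XOR 0))) -> 1
  row 2 [0000010]: (((0 IMPLIES 0) AND (0 AND 0)) IMPLIES ((0 XOR NOT 0) XOR (0 XOR 0))) -> 1
  row 3 [0000011]: (((0 IMPLIES 0) AND (1 AND 0)) IMPLIES ((0 XOR NOT 0) XOR (0 XOR 0))) -> 1
  row 4 [0000100]: (((0 IMPLIES 0) AND (0 AND 1)) IMPLIES ((0 XOR NOT 0) XOR (0 XOR 0))) -> 1
  (every remaining row is evaluated the same way; all 128 results are listed next)
Full result column, 8 rows per line (x1,x2,x3,x4 fixed per line; x5,x6,x7 runs 000..111 left to right):
  rows 0-7 [x1,x2,x3,x4=0000]: 11111111  (ones: 8)
  rows 8-15 [x1,x2,x3,x4=0001]: 11111111  (ones: 8)
  rows 16-23 [x1,x2,x3,x4=0010]: 11111010  (ones: 6)
  rows 24-31 [x1,x2,x3,x4=0011]: 11111010  (ones: 6)
  rows 32-39 [x1,x2,x3,x4=0100]: 11111010  (ones: 6)
  rows 40-47 [x1,x2,x3,x4=0101]: 11111010  (ones: 6)
  rows 48-55 [x1,x2,x3,x4=0110]: 11111111  (ones: 8)
  rows 56-63 [x1,x2,x3,x4=0111]: 11111111  (ones: 8)
  rows 64-71 [x1,x2,x3,x4=1000]: 11111111  (ones: 8)
  rows 72-79 [x1,x2,x3,x4=1001]: 11111111  (ones: 8)
  rows 80-87 [x1,x2,x3,x4=1010]: 11111010  (ones: 6)
  rows 88-95 [x1,x2,x3,x4=1011]: 11111010  (ones: 6)
  rows 96-103 [x1,x2,x3,x4=1100]: 11111111  (ones: 8)
  rows 104-111 [x1,x2,x3,x4=1101]: 11111111  (ones: 8)
  rows 112-119 [x1,x2,x3,x4=1110]: 11111111  (ones: 8)
  rows 120-127 [x1,x2,x3,x4=1111]: 11111111  (ones: 8)
Count of 1-rows = 8+8+6+6+6+6+8+8+8+8+6+6+8+8+8+8 = 116

116


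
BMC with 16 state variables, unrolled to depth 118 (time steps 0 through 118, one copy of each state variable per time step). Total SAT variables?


BMC unrolls to depth k, creating one copy of each state var for steps 0..k.
Step count = 118 + 1 = 119 (steps 0 through 118)
Vars per step = 16
Total = 16 * 119 = 1904

1904


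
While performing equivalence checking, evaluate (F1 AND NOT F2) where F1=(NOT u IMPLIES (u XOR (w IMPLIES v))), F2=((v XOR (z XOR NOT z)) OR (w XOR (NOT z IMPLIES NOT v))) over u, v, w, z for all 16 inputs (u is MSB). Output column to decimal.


F1 = (NOT u IMPLIES (u XOR (w IMPLIES v)))
F2 = ((v XOR (z XOR NOT z)) OR (w XOR (NOT z IMPLIES NOT v)))
Counterexample to F1=>F2 is where F1=1 and F2=0.
Evaluate each row (bits = u,v,w,z, MSB first):
  row 0 [0000]: F1=1 F2=1 -> F1&~F2 -> 0
  row 1 [0001]: F1=1 F2=1 -> F1&~F2 -> 0
  row 2 [0010]: F1=0 F2=1 -> F1&~F2 -> 0
  row 3 [0011]: F1=0 F2=1 -> F1&~F2 -> 0
  row 4 [0100]: F1=1 F2=0 -> F1&~F2 -> 1
  row 5 [0101]: F1=1 F2=1 -> F1&~F2 -> 0
  row 6 [0110]: F1=1 F2=1 -> F1&~F2 -> 0
  row 7 [0111]: F1=1 F2=0 -> F1&~F2 -> 1
  row 8 [1000]: F1=1 F2=1 -> F1&~F2 -> 0
  row 9 [1001]: F1=1 F2=1 -> F1&~F2 -> 0
  row 10 [1010]: F1=1 F2=1 -> F1&~F2 -> 0
  row 11 [1011]: F1=1 F2=1 -> F1&~F2 -> 0
  row 12 [1100]: F1=1 F2=0 -> F1&~F2 -> 1
  row 13 [1101]: F1=1 F2=1 -> F1&~F2 -> 0
  row 14 [1110]: F1=1 F2=1 -> F1&~F2 -> 0
  row 15 [1111]: F1=1 F2=0 -> F1&~F2 -> 1
Full result column, 4 rows per line (u,v fixed per line; w,z runs 00..11 left to right):
  rows 0-3 [u,v=00]: 0000  = hex 0
  rows 4-7 [u,v=01]: 1001  = hex 9
  rows 8-11 [u,v=10]: 0000  = hex 0
  rows 12-15 [u,v=11]: 1001  = hex 9
Counterexample vector (row 0 .. row 15) = 0000100100001001
Output column grouped in 4s = 0000 1001 0000 1001 = 0x0909
Convert to decimal digit by digit (value = value*16 + digit):
  0 -> 0
  0*16 + 9 = 9
  9*16 + 0 = 144
  144*16 + 9 = 2313
Decimal = 2313

2313


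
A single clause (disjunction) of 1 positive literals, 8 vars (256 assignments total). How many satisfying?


Step 1: Total=2^8=256
Step 2: Unsat when all 1 false: 2^7=128
Step 3: Sat=256-128=128

128


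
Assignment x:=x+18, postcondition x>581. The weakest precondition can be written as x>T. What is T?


Formula: wp(x:=E, P) = P[E/x] (substitute E for x in postcondition)
Step 1: Postcondition: x>581
Step 2: Substitute x+18 for x: x+18>581
Step 3: Solve for x: x > 581-18 = 563

563


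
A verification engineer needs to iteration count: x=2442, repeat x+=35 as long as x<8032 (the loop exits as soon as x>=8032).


Step 1: x goes from 2442 toward 8032 by 35; the body runs while x<8032, so iterations = ceil((bound-start)/step)
Step 2: Distance=5590
Step 3: ceil(5590/35)=160

160


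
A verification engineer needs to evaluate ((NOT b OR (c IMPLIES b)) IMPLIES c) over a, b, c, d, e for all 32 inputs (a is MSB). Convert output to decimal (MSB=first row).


Formula: ((NOT b OR (c IMPLIES b)) IMPLIES c) over a, b, c, d, e (32 rows)
Evaluate each row (bits = a,b,c,d,e, MSB first):
  row 0 [00000]: ((NOT 0 OR (0 IMPLIES 0)) IMPLIES 0) -> 0
  row 1 [00001]: ((NOT 0 OR (0 IMPLIES 0)) IMPLIES 0) -> 0
  row 2 [00010]: ((NOT 0 OR (0 IMPLIES 0)) IMPLIES 0) -> 0
  row 3 [00011]: ((NOT 0 OR (0 IMPLIES 0)) IMPLIES 0) -> 0
  row 4 [00100]: ((NOT 0 OR (1 IMPLIES 0)) IMPLIES 1) -> 1
  row 5 [00101]: ((NOT 0 OR (1 IMPLIES 0)) IMPLIES 1) -> 1
  row 6 [00110]: ((NOT 0 OR (1 IMPLIES 0)) IMPLIES 1) -> 1
  row 7 [00111]: ((NOT 0 OR (1 IMPLIES 0)) IMPLIES 1) -> 1
  row 8 [01000]: ((NOT 1 OR (0 IMPLIES 1)) IMPLIES 0) -> 0
  row 9 [01001]: ((NOT 1 OR (0 IMPLIES 1)) IMPLIES 0) -> 0
  row 10 [01010]: ((NOT 1 OR (0 IMPLIES 1)) IMPLIES 0) -> 0
  row 11 [01011]: ((NOT 1 OR (0 IMPLIES 1)) IMPLIES 0) -> 0
  row 12 [01100]: ((NOT 1 OR (1 IMPLIES 1)) IMPLIES 1) -> 1
  row 13 [01101]: ((NOT 1 OR (1 IMPLIES 1)) IMPLIES 1) -> 1
  row 14 [01110]: ((NOT 1 OR (1 IMPLIES 1)) IMPLIES 1) -> 1
  row 15 [01111]: ((NOT 1 OR (1 IMPLIES 1)) IMPLIES 1) -> 1
  row 16 [10000]: ((NOT 0 OR (0 IMPLIES 0)) IMPLIES 0) -> 0
  row 17 [10001]: ((NOT 0 OR (0 IMPLIES 0)) IMPLIES 0) -> 0
  row 18 [10010]: ((NOT 0 OR (0 IMPLIES 0)) IMPLIES 0) -> 0
  row 19 [10011]: ((NOT 0 OR (0 IMPLIES 0)) IMPLIES 0) -> 0
  row 20 [10100]: ((NOT 0 OR (1 IMPLIES 0)) IMPLIES 1) -> 1
  row 21 [10101]: ((NOT 0 OR (1 IMPLIES 0)) IMPLIES 1) -> 1
  row 22 [10110]: ((NOT 0 OR (1 IMPLIES 0)) IMPLIES 1) -> 1
  row 23 [10111]: ((NOT 0 OR (1 IMPLIES 0)) IMPLIES 1) -> 1
  row 24 [11000]: ((NOT 1 OR (0 IMPLIES 1)) IMPLIES 0) -> 0
  row 25 [11001]: ((NOT 1 OR (0 IMPLIES 1)) IMPLIES 0) -> 0
  row 26 [11010]: ((NOT 1 OR (0 IMPLIES 1)) IMPLIES 0) -> 0
  row 27 [11011]: ((NOT 1 OR (0 IMPLIES 1)) IMPLIES 0) -> 0
  row 28 [11100]: ((NOT 1 OR (1 IMPLIES 1)) IMPLIES 1) -> 1
  row 29 [11101]: ((NOT 1 OR (1 IMPLIES 1)) IMPLIES 1) -> 1
  row 30 [11110]: ((NOT 1 OR (1 IMPLIES 1)) IMPLIES 1) -> 1
  row 31 [11111]: ((NOT 1 OR (1 IMPLIES 1)) IMPLIES 1) -> 1
Full result column, 4 rows per line (a,b,c fixed per line; d,e runs 00..11 left to right):
  rows 0-3 [a,b,c=000]: 0000  = hex 0
  rows 4-7 [a,b,c=001]: 1111  = hex F
  rows 8-11 [a,b,c=010]: 0000  = hex 0
  rows 12-15 [a,b,c=011]: 1111  = hex F
  rows 16-19 [a,b,c=100]: 0000  = hex 0
  rows 20-23 [a,b,c=101]: 1111  = hex F
  rows 24-27 [a,b,c=110]: 0000  = hex 0
  rows 28-31 [a,b,c=111]: 1111  = hex F
Output column (row 0 .. row 31) = 00001111000011110000111100001111
Output column grouped in 4s = 0000 1111 0000 1111 0000 1111 0000 1111 = 0x0F0F0F0F
Convert to decimal digit by digit (value = value*16 + digit):
  0 -> 0
  0*16 + 15 (F) = 15
  15*16 + 0 = 240
  240*16 + 15 (F) = 3855
  3855*16 + 0 = 61680
  61680*16 + 15 (F) = 986895
  986895*16 + 0 = 15790320
  15790320*16 + 15 (F) = 252645135
Decimal = 252645135

252645135


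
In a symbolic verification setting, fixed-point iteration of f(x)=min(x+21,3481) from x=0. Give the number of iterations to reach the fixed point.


Step 1: x=0, cap=3481, increment=21
Step 2: x grows by 21 each step until capped at 3481; fixed point is x=3481
Step 3: iterations = ceil(3481/21) = 166

166


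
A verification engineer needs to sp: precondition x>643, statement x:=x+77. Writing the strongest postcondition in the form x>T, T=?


Formula: sp(P, x:=E) = exists old_x. (x = E[old_x/x]) AND P[old_x/x] (old_x is the value of x before the assignment; eliminate old_x by solving x = E[old_x/x] for old_x)
Step 1: Precondition P: x>643, i.e. old_x > 643
Step 2: Assignment gives x = old_x + 77, so old_x = x - 77
Step 3: Substitute into P: x - 77 > 643
Step 4: Simplify: x > 643+77 = 720

720


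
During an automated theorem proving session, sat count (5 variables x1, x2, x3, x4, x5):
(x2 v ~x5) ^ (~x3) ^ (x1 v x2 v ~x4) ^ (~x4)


CNF with 4 clauses over 5 vars (32 assignments).
An assignment satisfies CNF iff every clause has >=1 true literal.
Check each row (bits = x1,x2,x3,x4,x5; clause T/F shown):
  row 0 [00000]: clauses=TTTT -> 1
  row 1 [00001]: clauses=FTTT -> 0
  row 2 [00010]: clauses=TTFF -> 0
  row 3 [00011]: clauses=FTFF -> 0
  row 4 [00100]: clauses=TFTT -> 0
  row 5 [00101]: clauses=FFTT -> 0
  row 6 [00110]: clauses=TFFF -> 0
  row 7 [00111]: clauses=FFFF -> 0
  row 8 [01000]: clauses=TTTT -> 1
  row 9 [01001]: clauses=TTTT -> 1
  row 10 [01010]: clauses=TTTF -> 0
  row 11 [01011]: clauses=TTTF -> 0
  row 12 [01100]: clauses=TFTT -> 0
  row 13 [01101]: clauses=TFTT -> 0
  row 14 [01110]: clauses=TFTF -> 0
  row 15 [01111]: clauses=TFTF -> 0
  row 16 [10000]: clauses=TTTT -> 1
  row 17 [10001]: clauses=FTTT -> 0
  row 18 [10010]: clauses=TTTF -> 0
  row 19 [10011]: clauses=FTTF -> 0
  row 20 [10100]: clauses=TFTT -> 0
  row 21 [10101]: clauses=FFTT -> 0
  row 22 [10110]: clauses=TFTF -> 0
  row 23 [10111]: clauses=FFTF -> 0
  row 24 [11000]: clauses=TTTT -> 1
  row 25 [11001]: clauses=TTTT -> 1
  row 26 [11010]: clauses=TTTF -> 0
  row 27 [11011]: clauses=TTTF -> 0
  row 28 [11100]: clauses=TFTT -> 0
  row 29 [11101]: clauses=TFTT -> 0
  row 30 [11110]: clauses=TFTF -> 0
  row 31 [11111]: clauses=TFTF -> 0
Full result column, 8 rows per line (x1,x2 fixed per line; x3,x4,x5 runs 000..111 left to right):
  rows 0-7 [x1,x2=00]: 10000000  (ones: 1)
  rows 8-15 [x1,x2=01]: 11000000  (ones: 2)
  rows 16-23 [x1,x2=10]: 10000000  (ones: 1)
  rows 24-31 [x1,x2=11]: 11000000  (ones: 2)
Satisfying assignments = 1+2+1+2 = 6

6


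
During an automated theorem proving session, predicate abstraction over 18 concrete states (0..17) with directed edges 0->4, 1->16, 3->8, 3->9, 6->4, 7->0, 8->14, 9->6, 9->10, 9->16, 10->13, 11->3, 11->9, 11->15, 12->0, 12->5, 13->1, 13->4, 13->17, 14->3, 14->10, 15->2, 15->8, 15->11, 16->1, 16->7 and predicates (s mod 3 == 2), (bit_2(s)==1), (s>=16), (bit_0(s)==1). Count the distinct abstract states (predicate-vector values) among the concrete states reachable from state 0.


BFS from 0:
Concrete reachable: {0, 4}
Abstract via predicates (s mod 3 == 2), (bit_2(s)==1), (s>=16), (bit_0(s)==1):
  (0,0,0,0) <- {0}
  (0,1,0,0) <- {4}
Distinct abstract states = 2

2


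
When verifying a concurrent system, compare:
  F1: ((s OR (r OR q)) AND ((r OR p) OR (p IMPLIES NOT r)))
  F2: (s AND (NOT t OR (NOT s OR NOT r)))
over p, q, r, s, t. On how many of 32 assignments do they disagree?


F1 = ((s OR (r OR q)) AND ((r OR p) OR (p IMPLIES NOT r)))
F2 = (s AND (NOT t OR (NOT s OR NOT r)))
Evaluate both on each of 32 rows (bits = p,q,r,s,t):
  row 0 [00000]: F1=0 F2=0 -> 0
  row 1 [00001]: F1=0 F2=0 -> 0
  row 2 [00010]: F1=1 F2=1 -> 0
  row 3 [00011]: F1=1 F2=1 -> 0
  row 4 [00100]: F1=1 F2=0 (differ) -> 1
  row 5 [00101]: F1=1 F2=0 (differ) -> 1
  row 6 [00110]: F1=1 F2=1 -> 0
  row 7 [00111]: F1=1 F2=0 (differ) -> 1
  row 8 [01000]: F1=1 F2=0 (differ) -> 1
  row 9 [01001]: F1=1 F2=0 (differ) -> 1
  row 10 [01010]: F1=1 F2=1 -> 0
  row 11 [01011]: F1=1 F2=1 -> 0
  row 12 [01100]: F1=1 F2=0 (differ) -> 1
  row 13 [01101]: F1=1 F2=0 (differ) -> 1
  row 14 [01110]: F1=1 F2=1 -> 0
  row 15 [01111]: F1=1 F2=0 (differ) -> 1
  row 16 [10000]: F1=0 F2=0 -> 0
  row 17 [10001]: F1=0 F2=0 -> 0
  row 18 [10010]: F1=1 F2=1 -> 0
  row 19 [10011]: F1=1 F2=1 -> 0
  row 20 [10100]: F1=1 F2=0 (differ) -> 1
  row 21 [10101]: F1=1 F2=0 (differ) -> 1
  row 22 [10110]: F1=1 F2=1 -> 0
  row 23 [10111]: F1=1 F2=0 (differ) -> 1
  row 24 [11000]: F1=1 F2=0 (differ) -> 1
  row 25 [11001]: F1=1 F2=0 (differ) -> 1
  row 26 [11010]: F1=1 F2=1 -> 0
  row 27 [11011]: F1=1 F2=1 -> 0
  row 28 [11100]: F1=1 F2=0 (differ) -> 1
  row 29 [11101]: F1=1 F2=0 (differ) -> 1
  row 30 [11110]: F1=1 F2=1 -> 0
  row 31 [11111]: F1=1 F2=0 (differ) -> 1
Full result column, 8 rows per line (p,q fixed per line; r,s,t runs 000..111 left to right):
  rows 0-7 [p,q=00]: 00001101  (ones: 3)
  rows 8-15 [p,q=01]: 11001101  (ones: 5)
  rows 16-23 [p,q=10]: 00001101  (ones: 3)
  rows 24-31 [p,q=11]: 11001101  (ones: 5)
Disagreements = 3+5+3+5 = 16

16


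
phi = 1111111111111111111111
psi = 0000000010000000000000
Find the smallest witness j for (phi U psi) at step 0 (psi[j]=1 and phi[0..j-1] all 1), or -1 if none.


(phi U psi) at 0: need smallest j with psi[j]=1 and phi[i]=1 for all i in [0,j).
Scan from step 0:
  step 0: phi=1, psi=0 -> continue
  step 1: phi=1, psi=0 -> continue
  step 2: phi=1, psi=0 -> continue
  step 3: phi=1, psi=0 -> continue
  step 8: psi=1 and phi held for [0,8) -> witness found
Witness step = 8

8


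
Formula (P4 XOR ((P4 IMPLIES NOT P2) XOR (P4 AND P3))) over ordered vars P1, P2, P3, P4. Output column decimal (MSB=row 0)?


Formula: (P4 XOR ((P4 IMPLIES NOT P2) XOR (P4 AND P3))) over P1, P2, P3, P4 (16 rows)
Evaluate each row (bits = P1,P2,P3,P4, MSB first):
  row 0 [0000]: (0 XOR ((0 IMPLIES NOT 0) XOR (0 AND 0))) -> 1
  row 1 [0001]: (1 XOR ((1 IMPLIES NOT 0) XOR (1 AND 0))) -> 0
  row 2 [0010]: (0 XOR ((0 IMPLIES NOT 0) XOR (0 AND 1))) -> 1
  row 3 [0011]: (1 XOR ((1 IMPLIES NOT 0) XOR (1 AND 1))) -> 1
  row 4 [0100]: (0 XOR ((0 IMPLIES NOT 1) XOR (0 AND 0))) -> 1
  row 5 [0101]: (1 XOR ((1 IMPLIES NOT 1) XOR (1 AND 0))) -> 1
  row 6 [0110]: (0 XOR ((0 IMPLIES NOT 1) XOR (0 AND 1))) -> 1
  row 7 [0111]: (1 XOR ((1 IMPLIES NOT 1) XOR (1 AND 1))) -> 0
  row 8 [1000]: (0 XOR ((0 IMPLIES NOT 0) XOR (0 AND 0))) -> 1
  row 9 [1001]: (1 XOR ((1 IMPLIES NOT 0) XOR (1 AND 0))) -> 0
  row 10 [1010]: (0 XOR ((0 IMPLIES NOT 0) XOR (0 AND 1))) -> 1
  row 11 [1011]: (1 XOR ((1 IMPLIES NOT 0) XOR (1 AND 1))) -> 1
  row 12 [1100]: (0 XOR ((0 IMPLIES NOT 1) XOR (0 AND 0))) -> 1
  row 13 [1101]: (1 XOR ((1 IMPLIES NOT 1) XOR (1 AND 0))) -> 1
  row 14 [1110]: (0 XOR ((0 IMPLIES NOT 1) XOR (0 AND 1))) -> 1
  row 15 [1111]: (1 XOR ((1 IMPLIES NOT 1) XOR (1 AND 1))) -> 0
Full result column, 4 rows per line (P1,P2 fixed per line; P3,P4 runs 00..11 left to right):
  rows 0-3 [P1,P2=00]: 1011  = hex B
  rows 4-7 [P1,P2=01]: 1110  = hex E
  rows 8-11 [P1,P2=10]: 1011  = hex B
  rows 12-15 [P1,P2=11]: 1110  = hex E
Output column (row 0 .. row 15) = 1011111010111110
Output column grouped in 4s = 1011 1110 1011 1110 = 0xBEBE
Convert to decimal digit by digit (value = value*16 + digit):
  B -> 11
  11*16 + 14 (E) = 190
  190*16 + 11 (B) = 3051
  3051*16 + 14 (E) = 48830
Decimal = 48830

48830


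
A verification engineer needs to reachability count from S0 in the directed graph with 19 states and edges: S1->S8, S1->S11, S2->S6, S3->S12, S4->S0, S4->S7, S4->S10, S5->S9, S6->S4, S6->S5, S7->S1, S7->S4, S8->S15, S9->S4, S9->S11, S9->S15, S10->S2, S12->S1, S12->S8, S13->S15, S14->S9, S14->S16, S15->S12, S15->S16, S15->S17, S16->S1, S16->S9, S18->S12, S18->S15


BFS from S0:
  layer 0: {S0}
Reachable set: {S0}
Count = 1

1


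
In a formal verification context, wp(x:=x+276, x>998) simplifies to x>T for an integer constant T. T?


Formula: wp(x:=E, P) = P[E/x] (substitute E for x in postcondition)
Step 1: Postcondition: x>998
Step 2: Substitute x+276 for x: x+276>998
Step 3: Solve for x: x > 998-276 = 722

722


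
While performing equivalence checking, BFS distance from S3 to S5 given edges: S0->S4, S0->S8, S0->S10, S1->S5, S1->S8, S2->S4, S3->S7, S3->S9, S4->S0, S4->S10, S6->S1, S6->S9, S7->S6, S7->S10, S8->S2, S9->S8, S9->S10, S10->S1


BFS layer-by-layer from S3:
  dist 0: {S3}
  dist 1: {S7, S9}
  dist 2: {S6, S8, S10}
  dist 3: {S1, S2}
  dist 4: {S4, S5}
  -> S5 reached at distance 4
Shortest path length = 4

4


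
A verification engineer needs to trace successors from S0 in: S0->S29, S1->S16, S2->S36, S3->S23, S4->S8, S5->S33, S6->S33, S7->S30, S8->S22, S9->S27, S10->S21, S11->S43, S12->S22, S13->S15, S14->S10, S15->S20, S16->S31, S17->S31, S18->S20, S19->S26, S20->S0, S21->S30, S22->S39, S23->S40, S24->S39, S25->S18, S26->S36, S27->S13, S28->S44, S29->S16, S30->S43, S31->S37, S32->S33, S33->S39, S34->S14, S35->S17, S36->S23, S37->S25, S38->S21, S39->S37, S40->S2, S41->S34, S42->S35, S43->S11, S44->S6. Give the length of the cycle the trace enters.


Trace from S0 until a state repeats:
  S0 -> S29 -> S16 -> S31 -> S37 -> S25 -> S18 -> S20 -> S0
S0 first seen at step 0, revisited at step 8.
Cycle length = 8 - 0 = 8

8


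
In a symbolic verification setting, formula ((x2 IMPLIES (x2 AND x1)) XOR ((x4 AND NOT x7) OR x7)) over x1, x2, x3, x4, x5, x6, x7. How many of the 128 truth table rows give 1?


Formula: ((x2 IMPLIES (x2 AND x1)) XOR ((x4 AND NOT x7) OR x7)) over 7 vars (128 rows)
Evaluate each row (x1, x2, x3, x4, x5, x6, x7 as bits, MSB first):
  row 0 [0000000]: ((0 IMPLIES (0 AND 0)) XOR ((0 AND NOT 0) OR 0)) -> 1
  row 1 [0000001]: ((0 IMPLIES (0 AND 0)) XOR ((0 AND NOT 1) OR 1)) -> 0
  row 2 [0000010]: ((0 IMPLIES (0 AND 0)) XOR ((0 AND NOT 0) OR 0)) -> 1
  row 3 [0000011]: ((0 IMPLIES (0 AND 0)) XOR ((0 AND NOT 1) OR 1)) -> 0
  row 4 [0000100]: ((0 IMPLIES (0 AND 0)) XOR ((0 AND NOT 0) OR 0)) -> 1
  (every remaining row is evaluated the same way; all 128 results are listed next)
Full result column, 8 rows per line (x1,x2,x3,x4 fixed per line; x5,x6,x7 runs 000..111 left to right):
  rows 0-7 [x1,x2,x3,x4=0000]: 10101010  (ones: 4)
  rows 8-15 [x1,x2,x3,x4=0001]: 00000000  (ones: 0)
  rows 16-23 [x1,x2,x3,x4=0010]: 10101010  (ones: 4)
  rows 24-31 [x1,x2,x3,x4=0011]: 00000000  (ones: 0)
  rows 32-39 [x1,x2,x3,x4=0100]: 01010101  (ones: 4)
  rows 40-47 [x1,x2,x3,x4=0101]: 11111111  (ones: 8)
  rows 48-55 [x1,x2,x3,x4=0110]: 01010101  (ones: 4)
  rows 56-63 [x1,x2,x3,x4=0111]: 11111111  (ones: 8)
  rows 64-71 [x1,x2,x3,x4=1000]: 10101010  (ones: 4)
  rows 72-79 [x1,x2,x3,x4=1001]: 00000000  (ones: 0)
  rows 80-87 [x1,x2,x3,x4=1010]: 10101010  (ones: 4)
  rows 88-95 [x1,x2,x3,x4=1011]: 00000000  (ones: 0)
  rows 96-103 [x1,x2,x3,x4=1100]: 10101010  (ones: 4)
  rows 104-111 [x1,x2,x3,x4=1101]: 00000000  (ones: 0)
  rows 112-119 [x1,x2,x3,x4=1110]: 10101010  (ones: 4)
  rows 120-127 [x1,x2,x3,x4=1111]: 00000000  (ones: 0)
Count of 1-rows = 4+0+4+0+4+8+4+8+4+0+4+0+4+0+4+0 = 48

48


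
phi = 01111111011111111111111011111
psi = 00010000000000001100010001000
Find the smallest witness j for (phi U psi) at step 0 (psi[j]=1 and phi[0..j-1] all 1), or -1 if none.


(phi U psi) at 0: need smallest j with psi[j]=1 and phi[i]=1 for all i in [0,j).
Scan from step 0:
  step 0: phi=0 -> phi-prefix broken from here
  step 3: psi=1 but phi already failed -> not a witness
  step 16: psi=1 but phi already failed -> not a witness
  step 17: psi=1 but phi already failed -> not a witness
  step 21: psi=1 but phi already failed -> not a witness
  step 25: psi=1 but phi already failed -> not a witness
  end of trace: no witness -> -1
Witness step = -1

-1


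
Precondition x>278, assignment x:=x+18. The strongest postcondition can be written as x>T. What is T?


Formula: sp(P, x:=E) = exists old_x. (x = E[old_x/x]) AND P[old_x/x] (old_x is the value of x before the assignment; eliminate old_x by solving x = E[old_x/x] for old_x)
Step 1: Precondition P: x>278, i.e. old_x > 278
Step 2: Assignment gives x = old_x + 18, so old_x = x - 18
Step 3: Substitute into P: x - 18 > 278
Step 4: Simplify: x > 278+18 = 296

296


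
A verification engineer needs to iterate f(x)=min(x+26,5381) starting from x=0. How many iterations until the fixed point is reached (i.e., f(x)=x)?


Step 1: x=0, cap=5381, increment=26
Step 2: x grows by 26 each step until capped at 5381; fixed point is x=5381
Step 3: iterations = ceil(5381/26) = 207

207


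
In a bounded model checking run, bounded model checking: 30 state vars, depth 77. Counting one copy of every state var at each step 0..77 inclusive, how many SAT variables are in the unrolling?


BMC unrolls to depth k, creating one copy of each state var for steps 0..k.
Step count = 77 + 1 = 78 (steps 0 through 77)
Vars per step = 30
Total = 30 * 78 = 2340

2340


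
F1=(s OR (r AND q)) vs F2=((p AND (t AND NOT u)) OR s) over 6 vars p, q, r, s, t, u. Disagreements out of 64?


F1 = (s OR (r AND q))
F2 = ((p AND (t AND NOT u)) OR s)
Evaluate both on each of 64 rows (bits = p,q,r,s,t,u):
  row 0 [000000]: F1=0 F2=0 -> 0
  row 1 [000001]: F1=0 F2=0 -> 0
  row 2 [000010]: F1=0 F2=0 -> 0
  row 3 [000011]: F1=0 F2=0 -> 0
  row 4 [000100]: F1=1 F2=1 -> 0
  (every remaining row is evaluated the same way; all 64 results are listed next)
Full result column, 8 rows per line (p,q,r fixed per line; s,t,u runs 000..111 left to right):
  rows 0-7 [p,q,r=000]: 00000000  (ones: 0)
  rows 8-15 [p,q,r=001]: 00000000  (ones: 0)
  rows 16-23 [p,q,r=010]: 00000000  (ones: 0)
  rows 24-31 [p,q,r=011]: 11110000  (ones: 4)
  rows 32-39 [p,q,r=100]: 00100000  (ones: 1)
  rows 40-47 [p,q,r=101]: 00100000  (ones: 1)
  rows 48-55 [p,q,r=110]: 00100000  (ones: 1)
  rows 56-63 [p,q,r=111]: 11010000  (ones: 3)
Disagreements = 0+0+0+4+1+1+1+3 = 10

10


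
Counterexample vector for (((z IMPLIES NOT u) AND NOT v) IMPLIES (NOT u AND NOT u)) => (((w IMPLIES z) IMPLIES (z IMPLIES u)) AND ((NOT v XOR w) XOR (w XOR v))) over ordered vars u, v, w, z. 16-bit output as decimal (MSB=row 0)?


F1 = (((z IMPLIES NOT u) AND NOT v) IMPLIES (NOT u AND NOT u))
F2 = (((w IMPLIES z) IMPLIES (z IMPLIES u)) AND ((NOT v XOR w) XOR (w XOR v)))
Counterexample to F1=>F2 is where F1=1 and F2=0.
Evaluate each row (bits = u,v,w,z, MSB first):
  row 0 [0000]: F1=1 F2=1 -> F1&~F2 -> 0
  row 1 [0001]: F1=1 F2=0 -> F1&~F2 -> 1
  row 2 [0010]: F1=1 F2=1 -> F1&~F2 -> 0
  row 3 [0011]: F1=1 F2=0 -> F1&~F2 -> 1
  row 4 [0100]: F1=1 F2=1 -> F1&~F2 -> 0
  row 5 [0101]: F1=1 F2=0 -> F1&~F2 -> 1
  row 6 [0110]: F1=1 F2=1 -> F1&~F2 -> 0
  row 7 [0111]: F1=1 F2=0 -> F1&~F2 -> 1
  row 8 [1000]: F1=0 F2=1 -> F1&~F2 -> 0
  row 9 [1001]: F1=1 F2=1 -> F1&~F2 -> 0
  row 10 [1010]: F1=0 F2=1 -> F1&~F2 -> 0
  row 11 [1011]: F1=1 F2=1 -> F1&~F2 -> 0
  row 12 [1100]: F1=1 F2=1 -> F1&~F2 -> 0
  row 13 [1101]: F1=1 F2=1 -> F1&~F2 -> 0
  row 14 [1110]: F1=1 F2=1 -> F1&~F2 -> 0
  row 15 [1111]: F1=1 F2=1 -> F1&~F2 -> 0
Full result column, 4 rows per line (u,v fixed per line; w,z runs 00..11 left to right):
  rows 0-3 [u,v=00]: 0101  = hex 5
  rows 4-7 [u,v=01]: 0101  = hex 5
  rows 8-11 [u,v=10]: 0000  = hex 0
  rows 12-15 [u,v=11]: 0000  = hex 0
Counterexample vector (row 0 .. row 15) = 0101010100000000
Output column grouped in 4s = 0101 0101 0000 0000 = 0x5500
Convert to decimal digit by digit (value = value*16 + digit):
  5 -> 5
  5*16 + 5 = 85
  85*16 + 0 = 1360
  1360*16 + 0 = 21760
Decimal = 21760

21760


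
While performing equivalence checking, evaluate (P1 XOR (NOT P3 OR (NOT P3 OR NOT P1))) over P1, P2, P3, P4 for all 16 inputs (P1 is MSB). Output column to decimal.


Formula: (P1 XOR (NOT P3 OR (NOT P3 OR NOT P1))) over P1, P2, P3, P4 (16 rows)
Evaluate each row (bits = P1,P2,P3,P4, MSB first):
  row 0 [0000]: (0 XOR (NOT 0 OR (NOT 0 OR NOT 0))) -> 1
  row 1 [0001]: (0 XOR (NOT 0 OR (NOT 0 OR NOT 0))) -> 1
  row 2 [0010]: (0 XOR (NOT 1 OR (NOT 1 OR NOT 0))) -> 1
  row 3 [0011]: (0 XOR (NOT 1 OR (NOT 1 OR NOT 0))) -> 1
  row 4 [0100]: (0 XOR (NOT 0 OR (NOT 0 OR NOT 0))) -> 1
  row 5 [0101]: (0 XOR (NOT 0 OR (NOT 0 OR NOT 0))) -> 1
  row 6 [0110]: (0 XOR (NOT 1 OR (NOT 1 OR NOT 0))) -> 1
  row 7 [0111]: (0 XOR (NOT 1 OR (NOT 1 OR NOT 0))) -> 1
  row 8 [1000]: (1 XOR (NOT 0 OR (NOT 0 OR NOT 1))) -> 0
  row 9 [1001]: (1 XOR (NOT 0 OR (NOT 0 OR NOT 1))) -> 0
  row 10 [1010]: (1 XOR (NOT 1 OR (NOT 1 OR NOT 1))) -> 1
  row 11 [1011]: (1 XOR (NOT 1 OR (NOT 1 OR NOT 1))) -> 1
  row 12 [1100]: (1 XOR (NOT 0 OR (NOT 0 OR NOT 1))) -> 0
  row 13 [1101]: (1 XOR (NOT 0 OR (NOT 0 OR NOT 1))) -> 0
  row 14 [1110]: (1 XOR (NOT 1 OR (NOT 1 OR NOT 1))) -> 1
  row 15 [1111]: (1 XOR (NOT 1 OR (NOT 1 OR NOT 1))) -> 1
Full result column, 4 rows per line (P1,P2 fixed per line; P3,P4 runs 00..11 left to right):
  rows 0-3 [P1,P2=00]: 1111  = hex F
  rows 4-7 [P1,P2=01]: 1111  = hex F
  rows 8-11 [P1,P2=10]: 0011  = hex 3
  rows 12-15 [P1,P2=11]: 0011  = hex 3
Output column (row 0 .. row 15) = 1111111100110011
Output column grouped in 4s = 1111 1111 0011 0011 = 0xFF33
Convert to decimal digit by digit (value = value*16 + digit):
  F -> 15
  15*16 + 15 (F) = 255
  255*16 + 3 = 4083
  4083*16 + 3 = 65331
Decimal = 65331

65331
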